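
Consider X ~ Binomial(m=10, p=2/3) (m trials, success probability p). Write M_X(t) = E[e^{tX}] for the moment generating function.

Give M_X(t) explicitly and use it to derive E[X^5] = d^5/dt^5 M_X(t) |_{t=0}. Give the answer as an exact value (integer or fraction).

M_X(t) = (2*e^(t)/3 + 1/3)^10

E[X^5] = D^5[M](0) = 178900/9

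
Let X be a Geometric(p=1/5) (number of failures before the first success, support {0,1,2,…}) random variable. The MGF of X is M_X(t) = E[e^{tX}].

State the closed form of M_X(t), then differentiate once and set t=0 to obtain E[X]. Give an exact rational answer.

E[X] = M^(1)(0) = 4

M_X(t) = 1/(5*(1 - 4*e^(t)/5))
M^(1)(t) = 4*e^(t)/(16*e^(2*t) - 40*e^(t) + 25)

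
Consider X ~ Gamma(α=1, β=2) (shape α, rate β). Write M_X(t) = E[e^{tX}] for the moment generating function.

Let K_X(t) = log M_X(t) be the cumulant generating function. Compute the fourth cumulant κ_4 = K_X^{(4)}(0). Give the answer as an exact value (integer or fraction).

κ_4 = K^(4)(0) = 3/8

M_X(t) = 2/(2 - t)
K_X(t) = log M_X(t) = -log(2 - t) + log(2)
K^(4)(t) = 6/(t^4 - 8*t^3 + 24*t^2 - 32*t + 16)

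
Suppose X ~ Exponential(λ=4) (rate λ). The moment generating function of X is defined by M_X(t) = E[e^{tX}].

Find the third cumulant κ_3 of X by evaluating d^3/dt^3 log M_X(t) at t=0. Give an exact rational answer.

κ_3 = K^(3)(0) = 1/32

M_X(t) = 4/(4 - t)
K_X(t) = log M_X(t) = -log(4 - t) + 2*log(2)
K^(3)(t) = -2/(t^3 - 12*t^2 + 48*t - 64)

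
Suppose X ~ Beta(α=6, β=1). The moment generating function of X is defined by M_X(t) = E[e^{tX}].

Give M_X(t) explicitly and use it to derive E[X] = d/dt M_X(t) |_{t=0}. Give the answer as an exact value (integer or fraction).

E[X] = M^(1)(0) = 6/7

M_X(t) = ₁F₁(6; 7; t)
M^(1)(t) = 6*₁F₁(7; 8; t)/7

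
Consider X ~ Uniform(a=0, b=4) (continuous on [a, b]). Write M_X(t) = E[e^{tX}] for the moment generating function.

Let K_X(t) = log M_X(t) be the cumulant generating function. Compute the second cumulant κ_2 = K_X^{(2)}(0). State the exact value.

κ_2 = K^(2)(0) = 4/3

M_X(t) = (e^(4*t) - 1)/(4*t)
K_X(t) = log M_X(t) = -log(t) + log(e^(4*t) - 1) - 2*log(2)
K^(2)(t) = (-16*t^2*e^(4*t) + e^(8*t) - 2*e^(4*t) + 1)/(t^2*e^(8*t) - 2*t^2*e^(4*t) + t^2)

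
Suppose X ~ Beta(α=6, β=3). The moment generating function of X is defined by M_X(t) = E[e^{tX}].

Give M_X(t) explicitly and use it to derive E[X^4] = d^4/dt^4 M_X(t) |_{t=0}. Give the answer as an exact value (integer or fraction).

E[X^4] = M′′′′(0) = 14/55

M_X(t) = ₁F₁(6; 9; t)
M′(t) = 2*₁F₁(7; 10; t)/3
M′′(t) = 7*₁F₁(8; 11; t)/15
M′′′(t) = 56*₁F₁(9; 12; t)/165
M′′′′(t) = 14*₁F₁(10; 13; t)/55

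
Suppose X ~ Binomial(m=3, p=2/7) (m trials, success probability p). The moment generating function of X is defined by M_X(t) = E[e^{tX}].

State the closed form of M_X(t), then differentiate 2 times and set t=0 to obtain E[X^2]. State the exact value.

E[X^2] = d^2M/dt^2 |_{t=0} = 66/49

M_X(t) = (2*e^(t)/7 + 5/7)^3
dM/dt = 24*e^(3*t)/343 + 120*e^(2*t)/343 + 150*e^(t)/343
d^2M/dt^2 = 72*e^(3*t)/343 + 240*e^(2*t)/343 + 150*e^(t)/343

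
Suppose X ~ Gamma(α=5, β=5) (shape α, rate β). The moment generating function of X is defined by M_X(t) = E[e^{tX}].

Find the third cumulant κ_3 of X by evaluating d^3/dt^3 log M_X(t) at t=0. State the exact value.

κ_3 = d^3K/dt^3 |_{t=0} = 2/25

M_X(t) = 3125/(5 - t)^5
K_X(t) = log M_X(t) = -5*log(5 - t) + 5*log(5)
dK/dt = -5/(t - 5)
d^2K/dt^2 = 5/(t^2 - 10*t + 25)
d^3K/dt^3 = -10/(t^3 - 15*t^2 + 75*t - 125)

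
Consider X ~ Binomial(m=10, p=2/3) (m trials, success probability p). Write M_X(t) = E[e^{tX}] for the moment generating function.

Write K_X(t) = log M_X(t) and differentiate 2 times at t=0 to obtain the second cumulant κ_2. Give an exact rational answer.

κ_2 = D^2[K](0) = 20/9

M_X(t) = (2*e^(t)/3 + 1/3)^10
K_X(t) = log M_X(t) = 10*log(2*e^(t)/3 + 1/3)
D^2[K](t) = 20*e^(t)/(4*e^(2*t) + 4*e^(t) + 1)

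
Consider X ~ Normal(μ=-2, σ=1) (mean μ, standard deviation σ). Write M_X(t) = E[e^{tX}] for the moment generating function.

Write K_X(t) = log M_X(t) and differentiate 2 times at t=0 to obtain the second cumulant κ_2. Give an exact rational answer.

κ_2 = K′′(0) = 1

M_X(t) = e^(t^2/2 - 2*t)
K_X(t) = log M_X(t) = t^2/2 - 2*t
K′(t) = t - 2
K′′(t) = 1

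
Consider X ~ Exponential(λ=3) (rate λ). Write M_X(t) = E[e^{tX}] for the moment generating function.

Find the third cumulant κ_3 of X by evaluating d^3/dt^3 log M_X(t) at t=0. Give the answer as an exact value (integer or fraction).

κ_3 = K^(3)(0) = 2/27

M_X(t) = 3/(3 - t)
K_X(t) = log M_X(t) = -log(3 - t) + log(3)
K^(3)(t) = -2/(t^3 - 9*t^2 + 27*t - 27)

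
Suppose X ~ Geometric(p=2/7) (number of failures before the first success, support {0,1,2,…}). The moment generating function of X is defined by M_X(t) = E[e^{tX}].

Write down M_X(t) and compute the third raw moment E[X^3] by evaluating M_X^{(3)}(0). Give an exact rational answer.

E[X^3] = M^(3)(0) = 535/4

M_X(t) = 2/(7*(1 - 5*e^(t)/7))
M^(3)(t) = (250*e^(3*t) + 1400*e^(2*t) + 490*e^(t))/(625*e^(4*t) - 3500*e^(3*t) + 7350*e^(2*t) - 6860*e^(t) + 2401)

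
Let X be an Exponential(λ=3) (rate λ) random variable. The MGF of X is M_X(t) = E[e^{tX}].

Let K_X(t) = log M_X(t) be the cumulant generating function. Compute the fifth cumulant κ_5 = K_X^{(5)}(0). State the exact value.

M_X(t) = 3/(3 - t)
K_X(t) = log M_X(t) = -log(3 - t) + log(3)
dK/dt = -1/(t - 3)
d^2K/dt^2 = 1/(t^2 - 6*t + 9)
d^3K/dt^3 = -2/(t^3 - 9*t^2 + 27*t - 27)
d^4K/dt^4 = 6/(t^4 - 12*t^3 + 54*t^2 - 108*t + 81)
d^5K/dt^5 = -24/(t^5 - 15*t^4 + 90*t^3 - 270*t^2 + 405*t - 243)

κ_5 = d^5K/dt^5 |_{t=0} = 8/81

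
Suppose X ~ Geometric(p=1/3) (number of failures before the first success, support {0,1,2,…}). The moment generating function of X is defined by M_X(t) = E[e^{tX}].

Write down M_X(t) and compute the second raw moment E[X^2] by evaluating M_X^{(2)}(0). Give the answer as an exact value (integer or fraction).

M_X(t) = 1/(3*(1 - 2*e^(t)/3))
M′(t) = 2*e^(t)/(4*e^(2*t) - 12*e^(t) + 9)
M′′(t) = (-4*e^(2*t) - 6*e^(t))/(8*e^(3*t) - 36*e^(2*t) + 54*e^(t) - 27)

E[X^2] = M′′(0) = 10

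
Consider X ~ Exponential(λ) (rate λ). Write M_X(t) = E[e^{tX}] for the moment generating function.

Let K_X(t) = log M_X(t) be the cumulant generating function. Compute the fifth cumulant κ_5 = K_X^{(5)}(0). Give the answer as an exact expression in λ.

κ_5 = K^(5)(0) = 24/λ^5

M_X(t) = λ/(λ - t)
K_X(t) = log M_X(t) = log(λ) - log(λ - t)
K^(5)(t) = -24/(-λ^5 + 5*λ^4*t - 10*λ^3*t^2 + 10*λ^2*t^3 - 5*λ*t^4 + t^5)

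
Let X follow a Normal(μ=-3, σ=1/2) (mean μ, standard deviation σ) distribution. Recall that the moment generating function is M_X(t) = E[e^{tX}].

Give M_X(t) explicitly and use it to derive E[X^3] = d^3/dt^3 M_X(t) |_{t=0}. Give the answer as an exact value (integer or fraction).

E[X^3] = d^3M/dt^3 |_{t=0} = -117/4

M_X(t) = e^(t^2/8 - 3*t)
dM/dt = t*e^(-3*t)*e^(t^2/8)/4 - 3*e^(-3*t)*e^(t^2/8)
d^2M/dt^2 = (t^2*e^(t^2/8) - 24*t*e^(t^2/8) + 148*e^(t^2/8))*e^(-3*t)/16
d^3M/dt^3 = (t^3*e^(t^2/8) - 36*t^2*e^(t^2/8) + 444*t*e^(t^2/8) - 1872*e^(t^2/8))*e^(-3*t)/64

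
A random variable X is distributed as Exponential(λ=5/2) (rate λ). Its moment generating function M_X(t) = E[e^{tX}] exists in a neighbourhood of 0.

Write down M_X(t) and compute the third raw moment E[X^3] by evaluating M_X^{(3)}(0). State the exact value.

E[X^3] = M′′′(0) = 48/125

M_X(t) = 5/(2*(5/2 - t))
M′(t) = 10/(4*t^2 - 20*t + 25)
M′′(t) = -40/(8*t^3 - 60*t^2 + 150*t - 125)
M′′′(t) = 240/(16*t^4 - 160*t^3 + 600*t^2 - 1000*t + 625)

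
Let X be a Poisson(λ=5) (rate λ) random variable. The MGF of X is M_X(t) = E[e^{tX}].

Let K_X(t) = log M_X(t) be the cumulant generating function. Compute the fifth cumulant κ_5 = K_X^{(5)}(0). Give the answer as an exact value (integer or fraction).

κ_5 = D^5[K](0) = 5

M_X(t) = e^(5*e^(t) - 5)
K_X(t) = log M_X(t) = 5*e^(t) - 5
D^5[K](t) = 5*e^(t)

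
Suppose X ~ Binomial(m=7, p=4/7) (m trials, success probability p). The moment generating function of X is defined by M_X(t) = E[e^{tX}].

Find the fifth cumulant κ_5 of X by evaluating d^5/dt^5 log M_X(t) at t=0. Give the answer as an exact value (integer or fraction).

M_X(t) = (4*e^(t)/7 + 3/7)^7
K_X(t) = log M_X(t) = 7*log(4*e^(t)/7 + 3/7)
D^5[K](t) = (-5376*e^(4*t) + 44352*e^(3*t) - 33264*e^(2*t) + 2268*e^(t))/(1024*e^(5*t) + 3840*e^(4*t) + 5760*e^(3*t) + 4320*e^(2*t) + 1620*e^(t) + 243)

κ_5 = D^5[K](0) = 1140/2401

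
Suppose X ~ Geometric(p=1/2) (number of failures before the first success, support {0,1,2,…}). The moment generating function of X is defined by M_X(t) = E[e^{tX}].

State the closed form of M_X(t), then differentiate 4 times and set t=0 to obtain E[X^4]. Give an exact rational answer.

E[X^4] = M^(4)(0) = 75

M_X(t) = 1/(2*(1 - e^(t)/2))
M^(4)(t) = (-e^(4*t) - 22*e^(3*t) - 44*e^(2*t) - 8*e^(t))/(e^(5*t) - 10*e^(4*t) + 40*e^(3*t) - 80*e^(2*t) + 80*e^(t) - 32)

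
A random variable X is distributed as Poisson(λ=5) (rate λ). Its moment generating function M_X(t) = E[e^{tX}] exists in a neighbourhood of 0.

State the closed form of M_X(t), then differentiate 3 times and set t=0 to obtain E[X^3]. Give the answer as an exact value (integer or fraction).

E[X^3] = D^3[M](0) = 205

M_X(t) = e^(5*e^(t) - 5)
D^3[M](t) = (125*e^(3*t)*e^(5*e^(t)) + 75*e^(2*t)*e^(5*e^(t)) + 5*e^(t)*e^(5*e^(t)))*e^(-5)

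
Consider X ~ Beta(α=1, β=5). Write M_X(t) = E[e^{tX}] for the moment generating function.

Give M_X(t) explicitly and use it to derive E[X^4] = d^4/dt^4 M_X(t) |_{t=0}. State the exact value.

M_X(t) = ₁F₁(1; 6; t)
M′(t) = ₁F₁(2; 7; t)/6
M′′(t) = ₁F₁(3; 8; t)/21
M′′′(t) = ₁F₁(4; 9; t)/56
M′′′′(t) = ₁F₁(5; 10; t)/126

E[X^4] = M′′′′(0) = 1/126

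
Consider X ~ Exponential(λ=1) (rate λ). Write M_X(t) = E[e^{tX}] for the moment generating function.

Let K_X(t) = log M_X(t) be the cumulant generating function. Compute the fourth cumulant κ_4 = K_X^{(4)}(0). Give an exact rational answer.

κ_4 = d^4K/dt^4 |_{t=0} = 6

M_X(t) = 1/(1 - t)
K_X(t) = log M_X(t) = -log(1 - t)
dK/dt = -1/(t - 1)
d^2K/dt^2 = 1/(t^2 - 2*t + 1)
d^3K/dt^3 = -2/(t^3 - 3*t^2 + 3*t - 1)
d^4K/dt^4 = 6/(t^4 - 4*t^3 + 6*t^2 - 4*t + 1)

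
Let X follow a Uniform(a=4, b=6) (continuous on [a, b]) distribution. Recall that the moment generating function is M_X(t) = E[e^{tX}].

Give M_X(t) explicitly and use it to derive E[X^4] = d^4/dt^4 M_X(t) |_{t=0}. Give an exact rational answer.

M_X(t) = (e^(6*t) - e^(4*t))/(2*t)
M′(t) = (6*t*e^(6*t) - 4*t*e^(4*t) - e^(6*t) + e^(4*t))/(2*t^2)
M′′(t) = (18*t^2*e^(6*t) - 8*t^2*e^(4*t) - 6*t*e^(6*t) + 4*t*e^(4*t) + e^(6*t) - e^(4*t))/t^3
M′′′(t) = (108*t^3*e^(6*t) - 32*t^3*e^(4*t) - 54*t^2*e^(6*t) + 24*t^2*e^(4*t) + 18*t*e^(6*t) - 12*t*e^(4*t) - 3*e^(6*t) + 3*e^(4*t))/t^4

E[X^4] = M′′′′(0) = 3376/5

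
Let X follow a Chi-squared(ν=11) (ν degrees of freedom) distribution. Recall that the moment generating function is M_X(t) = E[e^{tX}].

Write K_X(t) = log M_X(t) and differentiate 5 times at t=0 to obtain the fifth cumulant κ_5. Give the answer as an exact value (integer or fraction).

M_X(t) = (1 - 2*t)^(-11/2)
K_X(t) = log M_X(t) = -11*log(1 - 2*t)/2
K′(t) = -11/(2*t - 1)
K′′(t) = 22/(4*t^2 - 4*t + 1)
K′′′(t) = -88/(8*t^3 - 12*t^2 + 6*t - 1)
K′′′′(t) = 528/(16*t^4 - 32*t^3 + 24*t^2 - 8*t + 1)
K′′′′′(t) = -4224/(32*t^5 - 80*t^4 + 80*t^3 - 40*t^2 + 10*t - 1)

κ_5 = K′′′′′(0) = 4224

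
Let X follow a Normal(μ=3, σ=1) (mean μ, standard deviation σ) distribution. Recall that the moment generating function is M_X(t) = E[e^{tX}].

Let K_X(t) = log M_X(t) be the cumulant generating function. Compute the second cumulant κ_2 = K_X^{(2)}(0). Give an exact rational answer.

κ_2 = K′′(0) = 1

M_X(t) = e^(t^2/2 + 3*t)
K_X(t) = log M_X(t) = t^2/2 + 3*t
K′(t) = t + 3
K′′(t) = 1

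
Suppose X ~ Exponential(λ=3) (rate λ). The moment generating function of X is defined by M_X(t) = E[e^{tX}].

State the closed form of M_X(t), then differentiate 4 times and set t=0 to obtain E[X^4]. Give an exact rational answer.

M_X(t) = 3/(3 - t)
dM/dt = 3/(t^2 - 6*t + 9)
d^2M/dt^2 = -6/(t^3 - 9*t^2 + 27*t - 27)
d^3M/dt^3 = 18/(t^4 - 12*t^3 + 54*t^2 - 108*t + 81)
d^4M/dt^4 = -72/(t^5 - 15*t^4 + 90*t^3 - 270*t^2 + 405*t - 243)

E[X^4] = d^4M/dt^4 |_{t=0} = 8/27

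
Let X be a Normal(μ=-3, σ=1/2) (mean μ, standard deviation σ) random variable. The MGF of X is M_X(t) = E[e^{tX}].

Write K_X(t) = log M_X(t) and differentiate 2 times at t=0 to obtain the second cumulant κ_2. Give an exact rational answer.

κ_2 = K′′(0) = 1/4

M_X(t) = e^(t^2/8 - 3*t)
K_X(t) = log M_X(t) = t^2/8 - 3*t
K′(t) = t/4 - 3
K′′(t) = 1/4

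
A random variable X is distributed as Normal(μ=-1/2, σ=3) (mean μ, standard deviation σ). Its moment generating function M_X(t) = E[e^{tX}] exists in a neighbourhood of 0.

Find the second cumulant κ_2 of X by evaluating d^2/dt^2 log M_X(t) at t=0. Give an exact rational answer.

κ_2 = D^2[K](0) = 9

M_X(t) = e^(9*t^2/2 - t/2)
K_X(t) = log M_X(t) = 9*t^2/2 - t/2
D^2[K](t) = 9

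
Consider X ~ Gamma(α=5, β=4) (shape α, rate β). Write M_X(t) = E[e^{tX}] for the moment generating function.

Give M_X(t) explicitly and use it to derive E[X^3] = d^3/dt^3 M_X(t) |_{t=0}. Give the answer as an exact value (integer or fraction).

E[X^3] = D^3[M](0) = 105/32

M_X(t) = 1024/(4 - t)^5
D^3[M](t) = 215040/(t^8 - 32*t^7 + 448*t^6 - 3584*t^5 + 17920*t^4 - 57344*t^3 + 114688*t^2 - 131072*t + 65536)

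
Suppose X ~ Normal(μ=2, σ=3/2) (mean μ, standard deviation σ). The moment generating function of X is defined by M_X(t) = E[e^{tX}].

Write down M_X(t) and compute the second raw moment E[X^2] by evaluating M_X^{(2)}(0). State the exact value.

M_X(t) = e^(9*t^2/8 + 2*t)
M^(2)(t) = 81*t^2*e^(2*t)*e^(9*t^2/8)/16 + 9*t*e^(2*t)*e^(9*t^2/8) + 25*e^(2*t)*e^(9*t^2/8)/4

E[X^2] = M^(2)(0) = 25/4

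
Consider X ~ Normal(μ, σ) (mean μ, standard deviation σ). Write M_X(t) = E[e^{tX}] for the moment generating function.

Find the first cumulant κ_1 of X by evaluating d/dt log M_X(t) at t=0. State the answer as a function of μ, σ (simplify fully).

κ_1 = K^(1)(0) = μ

M_X(t) = e^(μ*t + σ^2*t^2/2)
K_X(t) = log M_X(t) = μ*t + σ^2*t^2/2
K^(1)(t) = μ + σ^2*t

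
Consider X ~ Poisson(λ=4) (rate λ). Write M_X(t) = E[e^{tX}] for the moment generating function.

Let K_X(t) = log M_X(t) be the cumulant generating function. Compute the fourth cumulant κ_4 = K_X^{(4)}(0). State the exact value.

κ_4 = d^4K/dt^4 |_{t=0} = 4

M_X(t) = e^(4*e^(t) - 4)
K_X(t) = log M_X(t) = 4*e^(t) - 4
dK/dt = 4*e^(t)
d^2K/dt^2 = 4*e^(t)
d^3K/dt^3 = 4*e^(t)
d^4K/dt^4 = 4*e^(t)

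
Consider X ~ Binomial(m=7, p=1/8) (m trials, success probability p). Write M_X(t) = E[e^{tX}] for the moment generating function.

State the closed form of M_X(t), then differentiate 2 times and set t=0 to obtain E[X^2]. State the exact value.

M_X(t) = (e^(t)/8 + 7/8)^7
dM/dt = 7*e^(7*t)/2097152 + 147*e^(6*t)/1048576 + 5145*e^(5*t)/2097152 + 12005*e^(4*t)/524288 + 252105*e^(3*t)/2097152 + 352947*e^(2*t)/1048576 + 823543*e^(t)/2097152
d^2M/dt^2 = 49*e^(7*t)/2097152 + 441*e^(6*t)/524288 + 25725*e^(5*t)/2097152 + 12005*e^(4*t)/131072 + 756315*e^(3*t)/2097152 + 352947*e^(2*t)/524288 + 823543*e^(t)/2097152

E[X^2] = d^2M/dt^2 |_{t=0} = 49/32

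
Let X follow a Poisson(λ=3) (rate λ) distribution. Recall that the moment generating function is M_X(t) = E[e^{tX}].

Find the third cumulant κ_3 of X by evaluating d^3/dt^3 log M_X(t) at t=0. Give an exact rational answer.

M_X(t) = e^(3*e^(t) - 3)
K_X(t) = log M_X(t) = 3*e^(t) - 3
D^3[K](t) = 3*e^(t)

κ_3 = D^3[K](0) = 3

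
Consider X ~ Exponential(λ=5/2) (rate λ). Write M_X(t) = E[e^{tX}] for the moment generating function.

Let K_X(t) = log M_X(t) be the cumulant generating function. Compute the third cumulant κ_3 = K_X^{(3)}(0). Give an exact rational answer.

M_X(t) = 5/(2*(5/2 - t))
K_X(t) = log M_X(t) = -log(5/2 - t) - log(2) + log(5)
K′(t) = -2/(2*t - 5)
K′′(t) = 4/(4*t^2 - 20*t + 25)
K′′′(t) = -16/(8*t^3 - 60*t^2 + 150*t - 125)

κ_3 = K′′′(0) = 16/125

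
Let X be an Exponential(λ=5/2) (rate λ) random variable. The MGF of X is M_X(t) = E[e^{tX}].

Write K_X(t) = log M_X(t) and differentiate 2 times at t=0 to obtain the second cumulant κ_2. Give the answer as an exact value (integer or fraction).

κ_2 = d^2K/dt^2 |_{t=0} = 4/25

M_X(t) = 5/(2*(5/2 - t))
K_X(t) = log M_X(t) = -log(5/2 - t) - log(2) + log(5)
dK/dt = -2/(2*t - 5)
d^2K/dt^2 = 4/(4*t^2 - 20*t + 25)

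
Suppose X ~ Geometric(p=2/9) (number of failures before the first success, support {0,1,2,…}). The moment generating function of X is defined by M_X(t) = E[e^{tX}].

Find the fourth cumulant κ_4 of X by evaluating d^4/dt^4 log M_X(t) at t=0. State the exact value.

κ_4 = D^4[K](0) = 12033/8

M_X(t) = 2/(9*(1 - 7*e^(t)/9))
K_X(t) = log M_X(t) = -log(1 - 7*e^(t)/9) - 2*log(3) + log(2)
D^4[K](t) = (3087*e^(3*t) + 15876*e^(2*t) + 5103*e^(t))/(2401*e^(4*t) - 12348*e^(3*t) + 23814*e^(2*t) - 20412*e^(t) + 6561)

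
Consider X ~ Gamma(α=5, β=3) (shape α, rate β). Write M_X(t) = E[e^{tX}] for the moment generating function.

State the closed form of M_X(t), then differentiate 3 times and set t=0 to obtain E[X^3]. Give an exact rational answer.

E[X^3] = M^(3)(0) = 70/9

M_X(t) = 243/(3 - t)^5
M^(3)(t) = 51030/(t^8 - 24*t^7 + 252*t^6 - 1512*t^5 + 5670*t^4 - 13608*t^3 + 20412*t^2 - 17496*t + 6561)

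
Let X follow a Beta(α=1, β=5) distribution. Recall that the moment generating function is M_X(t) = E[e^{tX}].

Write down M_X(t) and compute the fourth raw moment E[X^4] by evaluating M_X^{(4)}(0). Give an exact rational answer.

M_X(t) = ₁F₁(1; 6; t)
D^4[M](t) = ₁F₁(5; 10; t)/126

E[X^4] = D^4[M](0) = 1/126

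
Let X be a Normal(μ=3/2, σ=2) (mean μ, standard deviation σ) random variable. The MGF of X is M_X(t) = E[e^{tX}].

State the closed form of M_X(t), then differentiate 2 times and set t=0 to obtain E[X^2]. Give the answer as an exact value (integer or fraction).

M_X(t) = e^(2*t^2 + 3*t/2)
M^(2)(t) = 16*t^2*e^(3*t/2)*e^(2*t^2) + 12*t*e^(3*t/2)*e^(2*t^2) + 25*e^(3*t/2)*e^(2*t^2)/4

E[X^2] = M^(2)(0) = 25/4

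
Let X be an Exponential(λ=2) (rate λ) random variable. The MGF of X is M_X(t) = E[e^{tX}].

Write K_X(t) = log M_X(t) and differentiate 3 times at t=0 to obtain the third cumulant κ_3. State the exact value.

M_X(t) = 2/(2 - t)
K_X(t) = log M_X(t) = -log(2 - t) + log(2)
K′(t) = -1/(t - 2)
K′′(t) = 1/(t^2 - 4*t + 4)
K′′′(t) = -2/(t^3 - 6*t^2 + 12*t - 8)

κ_3 = K′′′(0) = 1/4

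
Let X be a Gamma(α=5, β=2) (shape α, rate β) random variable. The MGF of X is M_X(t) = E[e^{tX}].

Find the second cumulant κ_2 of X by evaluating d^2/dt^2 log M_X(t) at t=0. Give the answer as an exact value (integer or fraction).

κ_2 = D^2[K](0) = 5/4

M_X(t) = 32/(2 - t)^5
K_X(t) = log M_X(t) = -5*log(2 - t) + 5*log(2)
D^2[K](t) = 5/(t^2 - 4*t + 4)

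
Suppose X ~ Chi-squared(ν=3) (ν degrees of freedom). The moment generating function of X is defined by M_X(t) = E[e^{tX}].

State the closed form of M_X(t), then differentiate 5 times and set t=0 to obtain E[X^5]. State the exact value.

M_X(t) = (1 - 2*t)^(-3/2)
M′(t) = 3/(4*t^2*√(1 - 2*t) - 4*t*√(1 - 2*t) + √(1 - 2*t))
M′′(t) = -15/(8*t^3*√(1 - 2*t) - 12*t^2*√(1 - 2*t) + 6*t*√(1 - 2*t) - √(1 - 2*t))
M′′′(t) = 105/(16*t^4*√(1 - 2*t) - 32*t^3*√(1 - 2*t) + 24*t^2*√(1 - 2*t) - 8*t*√(1 - 2*t) + √(1 - 2*t))
M′′′′(t) = -945/(32*t^5*√(1 - 2*t) - 80*t^4*√(1 - 2*t) + 80*t^3*√(1 - 2*t) - 40*t^2*√(1 - 2*t) + 10*t*√(1 - 2*t) - √(1 - 2*t))
M′′′′′(t) = 10395/(64*t^6*√(1 - 2*t) - 192*t^5*√(1 - 2*t) + 240*t^4*√(1 - 2*t) - 160*t^3*√(1 - 2*t) + 60*t^2*√(1 - 2*t) - 12*t*√(1 - 2*t) + √(1 - 2*t))

E[X^5] = M′′′′′(0) = 10395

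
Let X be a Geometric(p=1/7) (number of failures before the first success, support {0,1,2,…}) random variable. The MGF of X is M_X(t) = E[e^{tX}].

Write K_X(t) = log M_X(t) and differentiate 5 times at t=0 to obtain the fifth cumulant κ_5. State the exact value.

M_X(t) = 1/(7*(1 - 6*e^(t)/7))
K_X(t) = log M_X(t) = -log(1 - 6*e^(t)/7) - log(7)
dK/dt = -6*e^(t)/(6*e^(t) - 7)
d^2K/dt^2 = 42*e^(t)/(36*e^(2*t) - 84*e^(t) + 49)
d^3K/dt^3 = (-252*e^(2*t) - 294*e^(t))/(216*e^(3*t) - 756*e^(2*t) + 882*e^(t) - 343)
d^4K/dt^4 = (1512*e^(3*t) + 7056*e^(2*t) + 2058*e^(t))/(1296*e^(4*t) - 6048*e^(3*t) + 10584*e^(2*t) - 8232*e^(t) + 2401)
d^5K/dt^5 = (-9072*e^(4*t) - 116424*e^(3*t) - 135828*e^(2*t) - 14406*e^(t))/(7776*e^(5*t) - 45360*e^(4*t) + 105840*e^(3*t) - 123480*e^(2*t) + 72030*e^(t) - 16807)

κ_5 = d^5K/dt^5 |_{t=0} = 275730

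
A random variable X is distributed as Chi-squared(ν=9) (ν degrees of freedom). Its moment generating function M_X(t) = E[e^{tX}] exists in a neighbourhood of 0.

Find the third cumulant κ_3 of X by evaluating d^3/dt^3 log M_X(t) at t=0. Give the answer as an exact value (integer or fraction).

κ_3 = K′′′(0) = 72

M_X(t) = (1 - 2*t)^(-9/2)
K_X(t) = log M_X(t) = -9*log(1 - 2*t)/2
K′(t) = -9/(2*t - 1)
K′′(t) = 18/(4*t^2 - 4*t + 1)
K′′′(t) = -72/(8*t^3 - 12*t^2 + 6*t - 1)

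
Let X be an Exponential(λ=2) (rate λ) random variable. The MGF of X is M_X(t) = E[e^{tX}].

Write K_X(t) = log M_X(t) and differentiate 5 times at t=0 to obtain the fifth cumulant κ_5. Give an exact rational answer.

M_X(t) = 2/(2 - t)
K_X(t) = log M_X(t) = -log(2 - t) + log(2)
K′(t) = -1/(t - 2)
K′′(t) = 1/(t^2 - 4*t + 4)
K′′′(t) = -2/(t^3 - 6*t^2 + 12*t - 8)
K′′′′(t) = 6/(t^4 - 8*t^3 + 24*t^2 - 32*t + 16)
K′′′′′(t) = -24/(t^5 - 10*t^4 + 40*t^3 - 80*t^2 + 80*t - 32)

κ_5 = K′′′′′(0) = 3/4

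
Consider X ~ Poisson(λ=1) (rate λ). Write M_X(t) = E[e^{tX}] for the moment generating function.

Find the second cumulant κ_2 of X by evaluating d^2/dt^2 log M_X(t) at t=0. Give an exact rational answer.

κ_2 = K′′(0) = 1

M_X(t) = e^(e^(t) - 1)
K_X(t) = log M_X(t) = e^(t) - 1
K′(t) = e^(t)
K′′(t) = e^(t)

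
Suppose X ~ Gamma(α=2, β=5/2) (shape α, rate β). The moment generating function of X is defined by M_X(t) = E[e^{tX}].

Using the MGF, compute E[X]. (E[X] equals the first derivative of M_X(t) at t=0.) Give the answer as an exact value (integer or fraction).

M_X(t) = 25/(4*(5/2 - t)^2)
M^(1)(t) = -100/(8*t^3 - 60*t^2 + 150*t - 125)

E[X] = M^(1)(0) = 4/5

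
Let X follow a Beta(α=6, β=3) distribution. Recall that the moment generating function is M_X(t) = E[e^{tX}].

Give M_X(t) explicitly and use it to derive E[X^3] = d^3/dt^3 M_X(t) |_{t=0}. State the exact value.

M_X(t) = ₁F₁(6; 9; t)
M^(3)(t) = 56*₁F₁(9; 12; t)/165

E[X^3] = M^(3)(0) = 56/165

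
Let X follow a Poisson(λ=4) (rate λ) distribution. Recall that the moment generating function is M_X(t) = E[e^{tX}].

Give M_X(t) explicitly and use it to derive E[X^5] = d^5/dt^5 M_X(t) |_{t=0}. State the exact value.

M_X(t) = e^(4*e^(t) - 4)
dM/dt = 4*e^(-4)*e^(t)*e^(4*e^(t))
d^2M/dt^2 = (16*e^(2*t)*e^(4*e^(t)) + 4*e^(t)*e^(4*e^(t)))*e^(-4)
d^3M/dt^3 = (64*e^(3*t)*e^(4*e^(t)) + 48*e^(2*t)*e^(4*e^(t)) + 4*e^(t)*e^(4*e^(t)))*e^(-4)
d^4M/dt^4 = (256*e^(4*t)*e^(4*e^(t)) + 384*e^(3*t)*e^(4*e^(t)) + 112*e^(2*t)*e^(4*e^(t)) + 4*e^(t)*e^(4*e^(t)))*e^(-4)
d^5M/dt^5 = (1024*e^(5*t)*e^(4*e^(t)) + 2560*e^(4*t)*e^(4*e^(t)) + 1600*e^(3*t)*e^(4*e^(t)) + 240*e^(2*t)*e^(4*e^(t)) + 4*e^(t)*e^(4*e^(t)))*e^(-4)

E[X^5] = d^5M/dt^5 |_{t=0} = 5428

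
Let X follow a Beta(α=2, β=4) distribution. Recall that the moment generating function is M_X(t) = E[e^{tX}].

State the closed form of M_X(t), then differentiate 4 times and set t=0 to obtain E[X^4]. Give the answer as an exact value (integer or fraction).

M_X(t) = ₁F₁(2; 6; t)
dM/dt = ₁F₁(3; 7; t)/3
d^2M/dt^2 = ₁F₁(4; 8; t)/7
d^3M/dt^3 = ₁F₁(5; 9; t)/14
d^4M/dt^4 = 5*₁F₁(6; 10; t)/126

E[X^4] = d^4M/dt^4 |_{t=0} = 5/126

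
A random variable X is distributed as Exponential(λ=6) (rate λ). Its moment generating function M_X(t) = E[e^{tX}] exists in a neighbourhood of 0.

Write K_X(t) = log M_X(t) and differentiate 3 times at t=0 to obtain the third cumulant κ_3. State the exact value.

κ_3 = K′′′(0) = 1/108

M_X(t) = 6/(6 - t)
K_X(t) = log M_X(t) = -log(6 - t) + log(6)
K′(t) = -1/(t - 6)
K′′(t) = 1/(t^2 - 12*t + 36)
K′′′(t) = -2/(t^3 - 18*t^2 + 108*t - 216)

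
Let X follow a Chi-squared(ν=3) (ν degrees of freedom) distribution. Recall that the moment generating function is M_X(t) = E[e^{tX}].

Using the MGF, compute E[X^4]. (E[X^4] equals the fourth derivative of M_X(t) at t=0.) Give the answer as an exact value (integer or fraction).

M_X(t) = (1 - 2*t)^(-3/2)
dM/dt = 3/(4*t^2*√(1 - 2*t) - 4*t*√(1 - 2*t) + √(1 - 2*t))
d^2M/dt^2 = -15/(8*t^3*√(1 - 2*t) - 12*t^2*√(1 - 2*t) + 6*t*√(1 - 2*t) - √(1 - 2*t))
d^3M/dt^3 = 105/(16*t^4*√(1 - 2*t) - 32*t^3*√(1 - 2*t) + 24*t^2*√(1 - 2*t) - 8*t*√(1 - 2*t) + √(1 - 2*t))
d^4M/dt^4 = -945/(32*t^5*√(1 - 2*t) - 80*t^4*√(1 - 2*t) + 80*t^3*√(1 - 2*t) - 40*t^2*√(1 - 2*t) + 10*t*√(1 - 2*t) - √(1 - 2*t))

E[X^4] = d^4M/dt^4 |_{t=0} = 945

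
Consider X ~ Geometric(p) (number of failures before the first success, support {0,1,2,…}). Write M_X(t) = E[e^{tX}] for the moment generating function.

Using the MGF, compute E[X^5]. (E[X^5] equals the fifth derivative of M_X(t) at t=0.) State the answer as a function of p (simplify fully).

E[X^5] = d^5M/dt^5 |_{t=0} = -1 + 31/p - 180/p^2 + 390/p^3 - 360/p^4 + 120/p^5

M_X(t) = p/(-(1 - p)*e^(t) + 1)
dM/dt = (-p^2*e^(t) + p*e^(t))/(p^2*e^(2*t) - 2*p*e^(2*t) + 2*p*e^(t) + e^(2*t) - 2*e^(t) + 1)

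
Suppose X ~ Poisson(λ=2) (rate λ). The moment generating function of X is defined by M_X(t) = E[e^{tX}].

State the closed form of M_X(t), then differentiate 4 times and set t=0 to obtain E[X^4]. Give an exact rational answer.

M_X(t) = e^(2*e^(t) - 2)
dM/dt = 2*e^(-2)*e^(t)*e^(2*e^(t))
d^2M/dt^2 = (4*e^(2*t)*e^(2*e^(t)) + 2*e^(t)*e^(2*e^(t)))*e^(-2)
d^3M/dt^3 = (8*e^(3*t)*e^(2*e^(t)) + 12*e^(2*t)*e^(2*e^(t)) + 2*e^(t)*e^(2*e^(t)))*e^(-2)
d^4M/dt^4 = (16*e^(4*t)*e^(2*e^(t)) + 48*e^(3*t)*e^(2*e^(t)) + 28*e^(2*t)*e^(2*e^(t)) + 2*e^(t)*e^(2*e^(t)))*e^(-2)

E[X^4] = d^4M/dt^4 |_{t=0} = 94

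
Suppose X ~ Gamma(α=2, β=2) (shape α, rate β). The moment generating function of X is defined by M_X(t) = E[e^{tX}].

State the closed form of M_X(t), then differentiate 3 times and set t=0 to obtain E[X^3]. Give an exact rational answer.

E[X^3] = M^(3)(0) = 3

M_X(t) = 4/(2 - t)^2
M^(3)(t) = -96/(t^5 - 10*t^4 + 40*t^3 - 80*t^2 + 80*t - 32)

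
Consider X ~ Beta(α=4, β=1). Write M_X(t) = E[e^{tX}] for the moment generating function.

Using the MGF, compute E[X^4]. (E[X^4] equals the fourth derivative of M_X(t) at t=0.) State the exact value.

E[X^4] = D^4[M](0) = 1/2

M_X(t) = ₁F₁(4; 5; t)
D^4[M](t) = ₁F₁(8; 9; t)/2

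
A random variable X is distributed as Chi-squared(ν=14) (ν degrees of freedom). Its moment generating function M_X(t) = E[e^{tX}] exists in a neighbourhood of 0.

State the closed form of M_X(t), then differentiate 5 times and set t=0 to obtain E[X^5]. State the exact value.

M_X(t) = (1 - 2*t)^(-7)
dM/dt = 14/(256*t^8 - 1024*t^7 + 1792*t^6 - 1792*t^5 + 1120*t^4 - 448*t^3 + 112*t^2 - 16*t + 1)
d^2M/dt^2 = -224/(512*t^9 - 2304*t^8 + 4608*t^7 - 5376*t^6 + 4032*t^5 - 2016*t^4 + 672*t^3 - 144*t^2 + 18*t - 1)
d^3M/dt^3 = 4032/(1024*t^10 - 5120*t^9 + 11520*t^8 - 15360*t^7 + 13440*t^6 - 8064*t^5 + 3360*t^4 - 960*t^3 + 180*t^2 - 20*t + 1)
d^4M/dt^4 = -80640/(2048*t^11 - 11264*t^10 + 28160*t^9 - 42240*t^8 + 42240*t^7 - 29568*t^6 + 14784*t^5 - 5280*t^4 + 1320*t^3 - 220*t^2 + 22*t - 1)
d^5M/dt^5 = 1774080/(4096*t^12 - 24576*t^11 + 67584*t^10 - 112640*t^9 + 126720*t^8 - 101376*t^7 + 59136*t^6 - 25344*t^5 + 7920*t^4 - 1760*t^3 + 264*t^2 - 24*t + 1)

E[X^5] = d^5M/dt^5 |_{t=0} = 1774080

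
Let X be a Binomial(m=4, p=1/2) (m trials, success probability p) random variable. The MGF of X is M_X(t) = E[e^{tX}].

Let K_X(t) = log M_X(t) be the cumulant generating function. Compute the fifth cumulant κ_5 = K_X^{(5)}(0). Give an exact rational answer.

M_X(t) = (e^(t)/2 + 1/2)^4
K_X(t) = log M_X(t) = 4*log(e^(t)/2 + 1/2)
K^(5)(t) = (-4*e^(4*t) + 44*e^(3*t) - 44*e^(2*t) + 4*e^(t))/(e^(5*t) + 5*e^(4*t) + 10*e^(3*t) + 10*e^(2*t) + 5*e^(t) + 1)

κ_5 = K^(5)(0) = 0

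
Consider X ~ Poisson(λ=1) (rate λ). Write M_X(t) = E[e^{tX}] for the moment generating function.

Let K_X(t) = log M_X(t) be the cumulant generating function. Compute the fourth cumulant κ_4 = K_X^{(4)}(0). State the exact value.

M_X(t) = e^(e^(t) - 1)
K_X(t) = log M_X(t) = e^(t) - 1
K^(4)(t) = e^(t)

κ_4 = K^(4)(0) = 1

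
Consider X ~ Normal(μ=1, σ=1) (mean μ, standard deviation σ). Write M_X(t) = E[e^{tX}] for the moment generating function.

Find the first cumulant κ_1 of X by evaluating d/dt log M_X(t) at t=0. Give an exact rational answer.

κ_1 = dK/dt |_{t=0} = 1

M_X(t) = e^(t^2/2 + t)
K_X(t) = log M_X(t) = t^2/2 + t
dK/dt = t + 1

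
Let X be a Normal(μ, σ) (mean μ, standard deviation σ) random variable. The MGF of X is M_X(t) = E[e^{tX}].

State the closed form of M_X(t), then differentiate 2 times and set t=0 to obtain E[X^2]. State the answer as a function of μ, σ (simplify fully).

M_X(t) = e^(μ*t + σ^2*t^2/2)
D^2[M](t) = μ^2*e^(μ*t)*e^(σ^2*t^2/2) + 2*μ*σ^2*t*e^(μ*t)*e^(σ^2*t^2/2) + σ^4*t^2*e^(μ*t)*e^(σ^2*t^2/2) + σ^2*e^(μ*t)*e^(σ^2*t^2/2)

E[X^2] = D^2[M](0) = μ^2 + σ^2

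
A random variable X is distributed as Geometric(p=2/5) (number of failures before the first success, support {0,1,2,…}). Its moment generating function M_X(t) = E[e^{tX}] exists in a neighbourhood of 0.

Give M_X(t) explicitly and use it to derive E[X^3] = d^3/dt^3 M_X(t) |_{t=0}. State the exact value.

E[X^3] = M^(3)(0) = 141/4

M_X(t) = 2/(5*(1 - 3*e^(t)/5))
M^(3)(t) = (54*e^(3*t) + 360*e^(2*t) + 150*e^(t))/(81*e^(4*t) - 540*e^(3*t) + 1350*e^(2*t) - 1500*e^(t) + 625)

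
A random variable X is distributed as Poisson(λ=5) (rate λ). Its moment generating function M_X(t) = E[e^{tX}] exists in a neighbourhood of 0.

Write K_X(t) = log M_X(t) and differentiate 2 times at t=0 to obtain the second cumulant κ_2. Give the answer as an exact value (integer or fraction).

M_X(t) = e^(5*e^(t) - 5)
K_X(t) = log M_X(t) = 5*e^(t) - 5
dK/dt = 5*e^(t)
d^2K/dt^2 = 5*e^(t)

κ_2 = d^2K/dt^2 |_{t=0} = 5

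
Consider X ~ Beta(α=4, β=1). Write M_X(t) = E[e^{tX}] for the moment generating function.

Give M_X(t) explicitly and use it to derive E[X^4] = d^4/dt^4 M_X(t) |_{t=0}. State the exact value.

M_X(t) = ₁F₁(4; 5; t)
M′(t) = 4*₁F₁(5; 6; t)/5
M′′(t) = 2*₁F₁(6; 7; t)/3
M′′′(t) = 4*₁F₁(7; 8; t)/7
M′′′′(t) = ₁F₁(8; 9; t)/2

E[X^4] = M′′′′(0) = 1/2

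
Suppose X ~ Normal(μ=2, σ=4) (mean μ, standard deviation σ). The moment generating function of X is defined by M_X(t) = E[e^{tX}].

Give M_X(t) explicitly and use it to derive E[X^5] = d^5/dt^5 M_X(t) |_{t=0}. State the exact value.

E[X^5] = M′′′′′(0) = 8992

M_X(t) = e^(8*t^2 + 2*t)
M′(t) = 16*t*e^(2*t)*e^(8*t^2) + 2*e^(2*t)*e^(8*t^2)
M′′(t) = 256*t^2*e^(2*t)*e^(8*t^2) + 64*t*e^(2*t)*e^(8*t^2) + 20*e^(2*t)*e^(8*t^2)
M′′′(t) = 4096*t^3*e^(2*t)*e^(8*t^2) + 1536*t^2*e^(2*t)*e^(8*t^2) + 960*t*e^(2*t)*e^(8*t^2) + 104*e^(2*t)*e^(8*t^2)
M′′′′(t) = 65536*t^4*e^(2*t)*e^(8*t^2) + 32768*t^3*e^(2*t)*e^(8*t^2) + 30720*t^2*e^(2*t)*e^(8*t^2) + 6656*t*e^(2*t)*e^(8*t^2) + 1168*e^(2*t)*e^(8*t^2)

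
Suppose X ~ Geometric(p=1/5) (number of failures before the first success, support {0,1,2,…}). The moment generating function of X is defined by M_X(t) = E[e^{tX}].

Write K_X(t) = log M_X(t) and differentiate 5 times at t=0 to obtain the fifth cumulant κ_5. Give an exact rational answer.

κ_5 = D^5[K](0) = 43380

M_X(t) = 1/(5*(1 - 4*e^(t)/5))
K_X(t) = log M_X(t) = -log(1 - 4*e^(t)/5) - log(5)
D^5[K](t) = (-1280*e^(4*t) - 17600*e^(3*t) - 22000*e^(2*t) - 2500*e^(t))/(1024*e^(5*t) - 6400*e^(4*t) + 16000*e^(3*t) - 20000*e^(2*t) + 12500*e^(t) - 3125)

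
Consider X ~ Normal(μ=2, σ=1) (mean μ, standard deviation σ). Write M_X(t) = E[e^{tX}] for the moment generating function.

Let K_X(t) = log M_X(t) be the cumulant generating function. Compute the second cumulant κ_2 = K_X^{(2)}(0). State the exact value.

κ_2 = K′′(0) = 1

M_X(t) = e^(t^2/2 + 2*t)
K_X(t) = log M_X(t) = t^2/2 + 2*t
K′(t) = t + 2
K′′(t) = 1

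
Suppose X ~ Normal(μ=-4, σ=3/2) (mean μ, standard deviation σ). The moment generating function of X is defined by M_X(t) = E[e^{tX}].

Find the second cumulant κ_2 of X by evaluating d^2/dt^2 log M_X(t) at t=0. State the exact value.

κ_2 = K^(2)(0) = 9/4

M_X(t) = e^(9*t^2/8 - 4*t)
K_X(t) = log M_X(t) = 9*t^2/8 - 4*t
K^(2)(t) = 9/4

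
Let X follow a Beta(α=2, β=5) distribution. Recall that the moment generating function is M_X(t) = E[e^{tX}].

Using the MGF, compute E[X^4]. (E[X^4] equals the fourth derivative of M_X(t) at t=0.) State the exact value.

E[X^4] = d^4M/dt^4 |_{t=0} = 1/42

M_X(t) = ₁F₁(2; 7; t)
dM/dt = 2*₁F₁(3; 8; t)/7
d^2M/dt^2 = 3*₁F₁(4; 9; t)/28
d^3M/dt^3 = ₁F₁(5; 10; t)/21
d^4M/dt^4 = ₁F₁(6; 11; t)/42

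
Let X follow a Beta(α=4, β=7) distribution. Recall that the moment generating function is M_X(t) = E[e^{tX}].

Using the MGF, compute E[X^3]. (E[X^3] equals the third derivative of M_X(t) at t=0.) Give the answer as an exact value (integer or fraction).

E[X^3] = M′′′(0) = 10/143

M_X(t) = ₁F₁(4; 11; t)
M′(t) = 4*₁F₁(5; 12; t)/11
M′′(t) = 5*₁F₁(6; 13; t)/33
M′′′(t) = 10*₁F₁(7; 14; t)/143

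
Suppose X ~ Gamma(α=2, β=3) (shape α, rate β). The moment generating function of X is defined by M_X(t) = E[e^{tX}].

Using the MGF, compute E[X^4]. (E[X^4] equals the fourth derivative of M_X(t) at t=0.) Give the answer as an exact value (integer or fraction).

M_X(t) = 9/(3 - t)^2
M′(t) = -18/(t^3 - 9*t^2 + 27*t - 27)
M′′(t) = 54/(t^4 - 12*t^3 + 54*t^2 - 108*t + 81)
M′′′(t) = -216/(t^5 - 15*t^4 + 90*t^3 - 270*t^2 + 405*t - 243)
M′′′′(t) = 1080/(t^6 - 18*t^5 + 135*t^4 - 540*t^3 + 1215*t^2 - 1458*t + 729)

E[X^4] = M′′′′(0) = 40/27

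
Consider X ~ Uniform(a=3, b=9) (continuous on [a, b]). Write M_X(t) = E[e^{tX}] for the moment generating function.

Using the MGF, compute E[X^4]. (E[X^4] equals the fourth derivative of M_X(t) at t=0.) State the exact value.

E[X^4] = M^(4)(0) = 9801/5

M_X(t) = (e^(9*t) - e^(3*t))/(6*t)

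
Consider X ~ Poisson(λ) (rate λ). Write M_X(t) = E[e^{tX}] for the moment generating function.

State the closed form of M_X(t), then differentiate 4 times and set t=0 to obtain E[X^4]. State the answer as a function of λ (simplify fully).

M_X(t) = e^(λ*(e^(t) - 1))
D^4[M](t) = (λ^4*e^(4*t)*e^(λ*e^(t)) + 6*λ^3*e^(3*t)*e^(λ*e^(t)) + 7*λ^2*e^(2*t)*e^(λ*e^(t)) + λ*e^(t)*e^(λ*e^(t)))*e^(-λ)

E[X^4] = D^4[M](0) = λ*(λ^3 + 6*λ^2 + 7*λ + 1)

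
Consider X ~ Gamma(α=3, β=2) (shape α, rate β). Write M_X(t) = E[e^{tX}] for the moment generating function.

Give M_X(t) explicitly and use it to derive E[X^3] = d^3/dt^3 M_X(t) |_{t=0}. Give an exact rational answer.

M_X(t) = 8/(2 - t)^3
D^3[M](t) = 480/(t^6 - 12*t^5 + 60*t^4 - 160*t^3 + 240*t^2 - 192*t + 64)

E[X^3] = D^3[M](0) = 15/2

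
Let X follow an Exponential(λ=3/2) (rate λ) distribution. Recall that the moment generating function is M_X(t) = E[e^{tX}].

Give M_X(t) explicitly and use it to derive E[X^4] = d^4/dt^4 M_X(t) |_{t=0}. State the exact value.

E[X^4] = M′′′′(0) = 128/27

M_X(t) = 3/(2*(3/2 - t))
M′(t) = 6/(4*t^2 - 12*t + 9)
M′′(t) = -24/(8*t^3 - 36*t^2 + 54*t - 27)
M′′′(t) = 144/(16*t^4 - 96*t^3 + 216*t^2 - 216*t + 81)
M′′′′(t) = -1152/(32*t^5 - 240*t^4 + 720*t^3 - 1080*t^2 + 810*t - 243)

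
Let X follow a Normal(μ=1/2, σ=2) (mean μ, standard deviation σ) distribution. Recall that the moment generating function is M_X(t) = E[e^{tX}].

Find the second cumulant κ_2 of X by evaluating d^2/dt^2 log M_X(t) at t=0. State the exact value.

κ_2 = K^(2)(0) = 4

M_X(t) = e^(2*t^2 + t/2)
K_X(t) = log M_X(t) = 2*t^2 + t/2
K^(2)(t) = 4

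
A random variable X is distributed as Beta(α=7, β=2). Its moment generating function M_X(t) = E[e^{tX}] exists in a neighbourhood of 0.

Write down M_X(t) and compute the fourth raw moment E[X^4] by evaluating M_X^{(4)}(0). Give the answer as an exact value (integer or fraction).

E[X^4] = D^4[M](0) = 14/33

M_X(t) = ₁F₁(7; 9; t)
D^4[M](t) = 14*₁F₁(11; 13; t)/33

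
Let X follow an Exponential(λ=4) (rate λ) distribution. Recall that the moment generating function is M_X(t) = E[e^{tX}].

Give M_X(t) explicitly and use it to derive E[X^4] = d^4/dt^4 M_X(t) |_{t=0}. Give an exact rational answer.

M_X(t) = 4/(4 - t)
D^4[M](t) = -96/(t^5 - 20*t^4 + 160*t^3 - 640*t^2 + 1280*t - 1024)

E[X^4] = D^4[M](0) = 3/32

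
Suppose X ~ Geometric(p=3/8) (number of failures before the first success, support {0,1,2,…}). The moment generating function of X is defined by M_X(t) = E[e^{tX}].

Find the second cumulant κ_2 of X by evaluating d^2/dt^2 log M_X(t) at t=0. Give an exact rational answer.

M_X(t) = 3/(8*(1 - 5*e^(t)/8))
K_X(t) = log M_X(t) = -log(1 - 5*e^(t)/8) - 3*log(2) + log(3)
D^2[K](t) = 40*e^(t)/(25*e^(2*t) - 80*e^(t) + 64)

κ_2 = D^2[K](0) = 40/9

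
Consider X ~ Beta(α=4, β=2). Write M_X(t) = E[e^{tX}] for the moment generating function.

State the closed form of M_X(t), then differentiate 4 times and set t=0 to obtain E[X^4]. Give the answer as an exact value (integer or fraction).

E[X^4] = M^(4)(0) = 5/18

M_X(t) = ₁F₁(4; 6; t)
M^(4)(t) = 5*₁F₁(8; 10; t)/18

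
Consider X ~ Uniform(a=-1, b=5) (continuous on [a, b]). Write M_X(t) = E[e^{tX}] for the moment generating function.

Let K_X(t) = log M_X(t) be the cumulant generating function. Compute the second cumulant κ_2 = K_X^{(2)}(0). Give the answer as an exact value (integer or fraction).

κ_2 = D^2[K](0) = 3

M_X(t) = (e^(5*t) - e^(-t))/(6*t)
K_X(t) = log M_X(t) = -log(t) + log(e^(5*t) - e^(-t)) - log(6)
D^2[K](t) = (-36*t^2*e^(6*t) + e^(12*t) - 2*e^(6*t) + 1)/(t^2*e^(12*t) - 2*t^2*e^(6*t) + t^2)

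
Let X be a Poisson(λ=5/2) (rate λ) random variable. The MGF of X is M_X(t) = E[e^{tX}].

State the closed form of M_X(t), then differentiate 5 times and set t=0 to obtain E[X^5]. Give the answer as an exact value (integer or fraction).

M_X(t) = e^(5*e^(t)/2 - 5/2)
M^(5)(t) = (3125*e^(5*t)*e^(5*e^(t)/2) + 12500*e^(4*t)*e^(5*e^(t)/2) + 12500*e^(3*t)*e^(5*e^(t)/2) + 3000*e^(2*t)*e^(5*e^(t)/2) + 80*e^(t)*e^(5*e^(t)/2))*e^(-5/2)/32

E[X^5] = M^(5)(0) = 31205/32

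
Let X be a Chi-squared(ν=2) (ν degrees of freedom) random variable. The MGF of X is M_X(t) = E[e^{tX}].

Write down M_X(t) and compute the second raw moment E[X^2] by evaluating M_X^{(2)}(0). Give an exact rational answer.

E[X^2] = D^2[M](0) = 8

M_X(t) = 1/(1 - 2*t)
D^2[M](t) = -8/(8*t^3 - 12*t^2 + 6*t - 1)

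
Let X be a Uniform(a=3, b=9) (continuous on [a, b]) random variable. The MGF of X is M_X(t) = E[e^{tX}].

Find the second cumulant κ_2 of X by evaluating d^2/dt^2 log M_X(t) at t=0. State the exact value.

κ_2 = d^2K/dt^2 |_{t=0} = 3

M_X(t) = (e^(9*t) - e^(3*t))/(6*t)
K_X(t) = log M_X(t) = -log(t) + log(e^(9*t) - e^(3*t)) - log(6)
dK/dt = (9*t*e^(6*t) - 3*t - e^(6*t) + 1)/(t*e^(6*t) - t)
d^2K/dt^2 = (-36*t^2*e^(6*t) + e^(12*t) - 2*e^(6*t) + 1)/(t^2*e^(12*t) - 2*t^2*e^(6*t) + t^2)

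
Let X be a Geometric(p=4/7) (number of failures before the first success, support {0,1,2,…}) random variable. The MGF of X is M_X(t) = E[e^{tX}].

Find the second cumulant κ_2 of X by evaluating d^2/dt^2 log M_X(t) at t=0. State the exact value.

κ_2 = K′′(0) = 21/16

M_X(t) = 4/(7*(1 - 3*e^(t)/7))
K_X(t) = log M_X(t) = -log(1 - 3*e^(t)/7) - log(7) + 2*log(2)
K′(t) = -3*e^(t)/(3*e^(t) - 7)
K′′(t) = 21*e^(t)/(9*e^(2*t) - 42*e^(t) + 49)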